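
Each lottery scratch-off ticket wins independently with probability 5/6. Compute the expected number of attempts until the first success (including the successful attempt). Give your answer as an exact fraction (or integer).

6/5

For a geometric distribution, E[trials] = 1/p = 1/(5/6) = 6/5.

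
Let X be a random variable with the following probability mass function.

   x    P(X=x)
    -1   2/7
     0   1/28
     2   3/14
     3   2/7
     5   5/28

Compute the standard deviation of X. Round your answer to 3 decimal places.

E[X] = 53/28, E[X²] = 229/28
Var(X) = E[X²] − (E[X])² = 229/28 − 2809/784 = 3603/784
SD(X) = √(3603/784) ≈ 2.144

2.144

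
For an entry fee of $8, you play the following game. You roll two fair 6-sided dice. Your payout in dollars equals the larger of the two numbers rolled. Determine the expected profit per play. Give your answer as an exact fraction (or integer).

-127/36 dollars

Distribution of the larger of the two numbers rolled: 1 w.p. 1/36, 2 w.p. 1/12, 3 w.p. 5/36, 4 w.p. 7/36, 5 w.p. 1/4, 6 w.p. 11/36
E[payout] = (1/36)·1 + (1/12)·2 + (5/36)·3 + (7/36)·4 + (1/4)·5 + (11/36)·6 = 161/36
Expected profit = 161/36 − 8 = -127/36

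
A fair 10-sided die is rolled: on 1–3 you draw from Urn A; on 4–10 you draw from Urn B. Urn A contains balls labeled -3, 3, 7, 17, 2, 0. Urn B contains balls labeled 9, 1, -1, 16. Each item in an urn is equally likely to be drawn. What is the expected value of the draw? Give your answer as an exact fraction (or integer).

227/40

E[X | Urn A] = (-3 + 3 + 7 + 17 + 2 + 0)/6 = 13/3
E[X | Urn B] = (9 + 1 − 1 + 16)/4 = 25/4
E[X] = (3/10)·13/3 + (7/10)·25/4 = 227/40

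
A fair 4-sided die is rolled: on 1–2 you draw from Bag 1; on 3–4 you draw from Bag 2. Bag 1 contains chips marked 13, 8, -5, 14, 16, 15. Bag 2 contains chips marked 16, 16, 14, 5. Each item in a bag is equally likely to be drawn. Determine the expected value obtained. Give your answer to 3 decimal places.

11.458

E[X | Bag 1] = (13 + 8 − 5 + 14 + 16 + 15)/6 = 61/6
E[X | Bag 2] = (16 + 16 + 14 + 5)/4 = 51/4
E[X] = (1/2)·61/6 + (1/2)·51/4 = 275/24 ≈ 11.458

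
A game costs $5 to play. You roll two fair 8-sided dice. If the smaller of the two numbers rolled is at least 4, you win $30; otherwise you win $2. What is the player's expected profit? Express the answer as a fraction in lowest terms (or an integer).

E[payout] = (39/64)·2 + (25/64)·30 = 207/16
Expected profit = 207/16 − 5 = 127/16

127/16 dollars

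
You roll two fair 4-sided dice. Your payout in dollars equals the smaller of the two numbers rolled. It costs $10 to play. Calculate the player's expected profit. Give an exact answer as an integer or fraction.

-65/8 dollars

Distribution of the smaller of the two numbers rolled: 1 w.p. 7/16, 2 w.p. 5/16, 3 w.p. 3/16, 4 w.p. 1/16
E[payout] = (7/16)·1 + (5/16)·2 + (3/16)·3 + (1/16)·4 = 15/8
Expected profit = 15/8 − 10 = -65/8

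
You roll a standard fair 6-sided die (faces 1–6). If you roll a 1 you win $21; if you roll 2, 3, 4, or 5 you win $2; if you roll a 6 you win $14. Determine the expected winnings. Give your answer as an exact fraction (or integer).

43/6 dollars

E[payout] = (2/3)·2 + (1/6)·14 + (1/6)·21 = 43/6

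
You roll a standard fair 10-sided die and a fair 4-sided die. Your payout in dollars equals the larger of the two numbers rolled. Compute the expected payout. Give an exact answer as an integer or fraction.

23/4 dollars

Distribution of the larger of the two numbers rolled: 1 w.p. 1/40, 2 w.p. 3/40, 3 w.p. 1/8, 4 w.p. 7/40, 5 w.p. 1/10, 6 w.p. 1/10, …
E[payout] = (1/40)·1 + (3/40)·2 + (1/8)·3 + (7/40)·4 + (1/10)·5 + (1/10)·6 + (1/10)·7 + (1/10)·8 + (1/10)·9 + (1/10)·10 = 23/4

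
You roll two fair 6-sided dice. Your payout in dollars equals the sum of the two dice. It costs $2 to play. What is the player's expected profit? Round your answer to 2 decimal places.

Distribution of the sum of the two dice: 2 w.p. 1/36, 3 w.p. 1/18, 4 w.p. 1/12, 5 w.p. 1/9, 6 w.p. 5/36, 7 w.p. 1/6, …
E[payout] = (1/36)·2 + (1/18)·3 + (1/12)·4 + (1/9)·5 + (5/36)·6 + (1/6)·7 + (5/36)·8 + (1/9)·9 + (1/12)·10 + (1/18)·11 + (1/36)·12 = 7
Expected profit = 7 − 2 = 5 ≈ $5.00

$5.00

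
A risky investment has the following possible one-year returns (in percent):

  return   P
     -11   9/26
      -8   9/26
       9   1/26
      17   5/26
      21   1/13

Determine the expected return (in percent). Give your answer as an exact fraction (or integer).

-35/26

E[X] = (9/26)·(-11) + (9/26)·(-8) + (1/26)·9 + (5/26)·17 + (1/13)·21
     = -35/26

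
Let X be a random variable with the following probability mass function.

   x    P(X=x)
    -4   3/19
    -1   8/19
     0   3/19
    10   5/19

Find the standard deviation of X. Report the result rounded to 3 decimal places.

5.174

E[X] = 30/19, E[X²] = 556/19
Var(X) = E[X²] − (E[X])² = 556/19 − 900/361 = 9664/361
SD(X) = √(9664/361) ≈ 5.174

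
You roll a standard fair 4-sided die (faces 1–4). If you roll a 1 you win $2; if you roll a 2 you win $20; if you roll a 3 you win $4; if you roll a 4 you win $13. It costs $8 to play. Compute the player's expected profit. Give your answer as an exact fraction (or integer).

E[payout] = (1/4)·2 + (1/4)·4 + (1/4)·13 + (1/4)·20 = 39/4
Expected profit = 39/4 − 8 = 7/4

7/4 dollars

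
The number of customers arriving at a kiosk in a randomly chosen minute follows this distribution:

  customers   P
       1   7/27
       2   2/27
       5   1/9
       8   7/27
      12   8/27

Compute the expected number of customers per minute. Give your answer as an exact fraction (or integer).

178/27

E[X] = (7/27)·1 + (2/27)·2 + (1/9)·5 + (7/27)·8 + (8/27)·12
     = 178/27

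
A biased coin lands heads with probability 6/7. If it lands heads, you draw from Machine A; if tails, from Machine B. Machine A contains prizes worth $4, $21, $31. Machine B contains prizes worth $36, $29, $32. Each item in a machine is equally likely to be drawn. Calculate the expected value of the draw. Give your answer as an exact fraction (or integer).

433/21 dollars

E[X | Machine A] = (4 + 21 + 31)/3 = 56/3
E[X | Machine B] = (36 + 29 + 32)/3 = 97/3
E[X] = (6/7)·56/3 + (1/7)·97/3 = 433/21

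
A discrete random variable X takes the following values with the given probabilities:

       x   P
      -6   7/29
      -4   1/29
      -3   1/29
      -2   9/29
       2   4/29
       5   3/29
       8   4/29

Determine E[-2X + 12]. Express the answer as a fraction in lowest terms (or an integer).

372/29

E[-2x+12] = (7/29)·24 + (1/29)·20 + (1/29)·18 + (9/29)·16 + (4/29)·8 + (3/29)·2 + (4/29)·(-4)
     = 372/29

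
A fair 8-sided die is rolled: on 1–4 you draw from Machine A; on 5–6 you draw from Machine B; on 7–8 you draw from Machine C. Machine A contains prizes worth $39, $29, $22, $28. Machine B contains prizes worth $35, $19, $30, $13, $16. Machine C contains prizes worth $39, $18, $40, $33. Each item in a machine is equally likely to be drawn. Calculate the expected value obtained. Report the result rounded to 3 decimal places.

$28.525

E[X | Machine A] = (39 + 29 + 22 + 28)/4 = 59/2
E[X | Machine B] = (35 + 19 + 30 + 13 + 16)/5 = 113/5
E[X | Machine C] = (39 + 18 + 40 + 33)/4 = 65/2
E[X] = (1/2)·59/2 + (1/4)·113/5 + (1/4)·65/2 = 1141/40 ≈ 28.525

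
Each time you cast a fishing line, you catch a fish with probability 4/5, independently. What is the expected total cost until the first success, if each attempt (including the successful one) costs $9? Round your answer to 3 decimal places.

$11.250

E[#attempts] = 1/p = 5/4; E[cost] = 9·5/4 = 45/4.
≈ 11.250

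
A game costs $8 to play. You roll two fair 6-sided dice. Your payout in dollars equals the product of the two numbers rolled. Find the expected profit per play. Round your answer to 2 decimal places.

$4.25

Distribution of the product of the two numbers rolled: 1 w.p. 1/36, 2 w.p. 1/18, 3 w.p. 1/18, 4 w.p. 1/12, 5 w.p. 1/18, 6 w.p. 1/9, …
E[payout] = (1/36)·1 + (1/18)·2 + (1/18)·3 + (1/12)·4 + (1/18)·5 + (1/9)·6 + (1/18)·8 + (1/36)·9 + (1/18)·10 + (1/9)·12 + (1/18)·15 + (1/36)·16 + (1/18)·18 + (1/18)·20 + (1/18)·24 + (1/36)·25 + (1/18)·30 + (1/36)·36 = 49/4
Expected profit = 49/4 − 8 = 17/4 ≈ $4.25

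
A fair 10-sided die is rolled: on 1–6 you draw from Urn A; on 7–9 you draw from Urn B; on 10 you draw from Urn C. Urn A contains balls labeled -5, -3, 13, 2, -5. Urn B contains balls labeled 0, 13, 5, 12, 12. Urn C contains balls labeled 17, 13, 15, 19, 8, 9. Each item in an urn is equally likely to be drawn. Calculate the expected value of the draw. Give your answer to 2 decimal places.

E[X | Urn A] = (-5 − 3 + 13 + 2 − 5)/5 = 2/5
E[X | Urn B] = (0 + 13 + 5 + 12 + 12)/5 = 42/5
E[X | Urn C] = (17 + 13 + 15 + 19 + 8 + 9)/6 = 27/2
E[X] = (3/5)·2/5 + (3/10)·42/5 + (1/10)·27/2 = 411/100 ≈ 4.11

4.11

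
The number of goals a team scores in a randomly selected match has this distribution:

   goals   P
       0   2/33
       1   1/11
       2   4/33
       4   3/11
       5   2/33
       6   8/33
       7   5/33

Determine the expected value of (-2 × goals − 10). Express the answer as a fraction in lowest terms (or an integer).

-610/33

E[-2x-10] = (2/33)·(-10) + (1/11)·(-12) + (4/33)·(-14) + (3/11)·(-18) + (2/33)·(-20) + (8/33)·(-22) + (5/33)·(-24)
     = -610/33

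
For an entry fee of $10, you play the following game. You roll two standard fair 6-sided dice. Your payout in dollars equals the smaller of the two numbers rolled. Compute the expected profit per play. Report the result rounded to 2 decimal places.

-$7.47

Distribution of the smaller of the two numbers rolled: 1 w.p. 11/36, 2 w.p. 1/4, 3 w.p. 7/36, 4 w.p. 5/36, 5 w.p. 1/12, 6 w.p. 1/36
E[payout] = (11/36)·1 + (1/4)·2 + (7/36)·3 + (5/36)·4 + (1/12)·5 + (1/36)·6 = 91/36
Expected profit = 91/36 − 10 = -269/36 ≈ -$7.47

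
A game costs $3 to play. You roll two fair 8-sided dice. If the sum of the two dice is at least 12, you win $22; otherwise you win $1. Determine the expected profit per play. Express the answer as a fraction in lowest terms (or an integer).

187/64 dollars

E[payout] = (49/64)·1 + (15/64)·22 = 379/64
Expected profit = 379/64 − 3 = 187/64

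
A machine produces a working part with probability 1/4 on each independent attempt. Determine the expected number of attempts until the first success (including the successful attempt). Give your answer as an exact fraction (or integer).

4

For a geometric distribution, E[trials] = 1/p = 1/(1/4) = 4.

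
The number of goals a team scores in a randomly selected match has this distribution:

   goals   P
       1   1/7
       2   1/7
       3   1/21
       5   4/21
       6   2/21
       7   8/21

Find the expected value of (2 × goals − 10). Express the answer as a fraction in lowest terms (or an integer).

E[2x-10] = (1/7)·(-8) + (1/7)·(-6) + (1/21)·(-4) + (4/21)·0 + (2/21)·2 + (8/21)·4
     = -10/21

-10/21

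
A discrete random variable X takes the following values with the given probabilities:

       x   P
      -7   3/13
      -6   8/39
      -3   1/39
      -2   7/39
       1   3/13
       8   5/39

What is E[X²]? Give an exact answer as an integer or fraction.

E[X²] = (3/13)·49 + (8/39)·36 + (1/39)·9 + (7/39)·4 + (3/13)·1 + (5/39)·64
     = 365/13

365/13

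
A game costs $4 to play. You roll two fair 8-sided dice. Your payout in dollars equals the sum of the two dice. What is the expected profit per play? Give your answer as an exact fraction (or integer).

$5

Distribution of the sum of the two dice: 2 w.p. 1/64, 3 w.p. 1/32, 4 w.p. 3/64, 5 w.p. 1/16, 6 w.p. 5/64, 7 w.p. 3/32, …
E[payout] = (1/64)·2 + (1/32)·3 + (3/64)·4 + (1/16)·5 + (5/64)·6 + (3/32)·7 + (7/64)·8 + (1/8)·9 + (7/64)·10 + (3/32)·11 + (5/64)·12 + (1/16)·13 + (3/64)·14 + (1/32)·15 + (1/64)·16 = 9
Expected profit = 9 − 4 = 5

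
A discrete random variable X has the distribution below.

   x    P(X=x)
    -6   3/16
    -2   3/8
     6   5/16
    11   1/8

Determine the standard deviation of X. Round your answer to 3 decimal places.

E[X] = 11/8, E[X²] = 277/8
Var(X) = E[X²] − (E[X])² = 277/8 − 121/64 = 2095/64
SD(X) = √(2095/64) ≈ 5.721

5.721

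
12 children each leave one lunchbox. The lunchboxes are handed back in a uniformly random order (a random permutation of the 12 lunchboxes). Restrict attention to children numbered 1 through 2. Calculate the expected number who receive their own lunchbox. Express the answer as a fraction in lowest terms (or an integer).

Let Xᵢ = 1 if person i gets their own lunchbox. For each i, P(Xᵢ=1) = 1/12.
By linearity of expectation, E[X₁+…+X_2] = 2·(1/12) = 1/6.

1/6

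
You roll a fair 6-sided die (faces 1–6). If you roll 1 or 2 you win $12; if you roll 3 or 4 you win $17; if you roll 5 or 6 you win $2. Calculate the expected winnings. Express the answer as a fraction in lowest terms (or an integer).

E[payout] = (1/3)·2 + (1/3)·12 + (1/3)·17 = 31/3

31/3 dollars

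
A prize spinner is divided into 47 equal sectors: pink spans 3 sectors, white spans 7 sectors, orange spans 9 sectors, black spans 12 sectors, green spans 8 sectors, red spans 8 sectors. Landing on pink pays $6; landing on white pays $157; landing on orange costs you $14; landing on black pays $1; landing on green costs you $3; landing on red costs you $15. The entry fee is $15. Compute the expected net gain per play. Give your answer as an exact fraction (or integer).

E[payout] = (3/47)·6 + (7/47)·157 + (9/47)·(-14) + (12/47)·1 + (8/47)·(-3) + (8/47)·(-15) = 859/47
Expected profit = 859/47 − 15 = 154/47

154/47 dollars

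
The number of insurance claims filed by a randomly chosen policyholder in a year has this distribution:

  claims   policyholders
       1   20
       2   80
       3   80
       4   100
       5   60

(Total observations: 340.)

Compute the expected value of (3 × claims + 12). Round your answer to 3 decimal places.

21.882

Total = 340, so P(claims=1) = 20/340, etc.
E[3x+12] = (1/17)·15 + (4/17)·18 + (4/17)·21 + (5/17)·24 + (3/17)·27
     = 372/17 ≈ 21.882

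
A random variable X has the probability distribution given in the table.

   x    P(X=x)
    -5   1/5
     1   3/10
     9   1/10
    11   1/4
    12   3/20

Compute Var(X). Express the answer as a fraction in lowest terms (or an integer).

E[X] = (1/5)·(-5) + (3/10)·1 + (1/10)·9 + (1/4)·11 + (3/20)·12 = 19/4
E[X²] = (1/5)·25 + (3/10)·1 + (1/10)·81 + (1/4)·121 + (3/20)·144 = 261/4
Var(X) = 261/4 − (19/4)² = 683/16

683/16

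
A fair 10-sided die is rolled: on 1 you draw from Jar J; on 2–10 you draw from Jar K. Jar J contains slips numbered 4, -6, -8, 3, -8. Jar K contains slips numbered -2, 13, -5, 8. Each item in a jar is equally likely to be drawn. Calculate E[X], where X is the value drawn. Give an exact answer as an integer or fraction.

E[X | Jar J] = (4 − 6 − 8 + 3 − 8)/5 = -3
E[X | Jar K] = (-2 + 13 − 5 + 8)/4 = 7/2
E[X] = (1/10)·(-3) + (9/10)·7/2 = 57/20

57/20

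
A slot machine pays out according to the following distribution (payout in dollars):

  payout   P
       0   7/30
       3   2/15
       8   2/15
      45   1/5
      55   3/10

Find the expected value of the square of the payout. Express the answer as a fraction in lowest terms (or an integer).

39667/30

E[X²] = (7/30)·0 + (2/15)·9 + (2/15)·64 + (1/5)·2025 + (3/10)·3025
     = 39667/30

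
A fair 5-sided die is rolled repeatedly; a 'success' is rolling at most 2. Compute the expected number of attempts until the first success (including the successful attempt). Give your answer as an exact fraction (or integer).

For a geometric distribution, E[trials] = 1/p = 1/(2/5) = 5/2.

5/2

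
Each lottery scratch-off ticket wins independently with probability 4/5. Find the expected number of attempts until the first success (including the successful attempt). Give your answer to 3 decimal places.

1.250

For a geometric distribution, E[trials] = 1/p = 1/(4/5) = 5/4.
≈ 1.250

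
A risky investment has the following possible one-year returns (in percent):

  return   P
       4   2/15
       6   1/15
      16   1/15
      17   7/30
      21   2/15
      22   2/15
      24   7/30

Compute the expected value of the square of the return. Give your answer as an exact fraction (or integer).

10403/30

E[X²] = (2/15)·16 + (1/15)·36 + (1/15)·256 + (7/30)·289 + (2/15)·441 + (2/15)·484 + (7/30)·576
     = 10403/30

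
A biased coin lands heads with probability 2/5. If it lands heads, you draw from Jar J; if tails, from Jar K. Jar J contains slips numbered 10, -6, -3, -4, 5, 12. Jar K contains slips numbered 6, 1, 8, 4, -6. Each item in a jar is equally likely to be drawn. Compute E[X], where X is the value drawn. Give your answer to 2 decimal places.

E[X | Jar J] = (10 − 6 − 3 − 4 + 5 + 12)/6 = 7/3
E[X | Jar K] = (6 + 1 + 8 + 4 − 6)/5 = 13/5
E[X] = (2/5)·7/3 + (3/5)·13/5 = 187/75 ≈ 2.49

2.49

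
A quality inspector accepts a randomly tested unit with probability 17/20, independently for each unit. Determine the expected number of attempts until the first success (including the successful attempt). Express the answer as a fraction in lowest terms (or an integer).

For a geometric distribution, E[trials] = 1/p = 1/(17/20) = 20/17.

20/17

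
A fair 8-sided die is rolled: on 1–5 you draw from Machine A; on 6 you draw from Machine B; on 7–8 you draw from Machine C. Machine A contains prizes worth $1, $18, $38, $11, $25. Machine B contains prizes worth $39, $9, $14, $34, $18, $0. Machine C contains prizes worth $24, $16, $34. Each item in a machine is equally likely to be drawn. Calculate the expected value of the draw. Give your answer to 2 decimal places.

E[X | Machine A] = (1 + 18 + 38 + 11 + 25)/5 = 93/5
E[X | Machine B] = (39 + 9 + 14 + 34 + 18 + 0)/6 = 19
E[X | Machine C] = (24 + 16 + 34)/3 = 74/3
E[X] = (5/8)·93/5 + (1/8)·19 + (1/4)·74/3 = 121/6 ≈ 20.17

$20.17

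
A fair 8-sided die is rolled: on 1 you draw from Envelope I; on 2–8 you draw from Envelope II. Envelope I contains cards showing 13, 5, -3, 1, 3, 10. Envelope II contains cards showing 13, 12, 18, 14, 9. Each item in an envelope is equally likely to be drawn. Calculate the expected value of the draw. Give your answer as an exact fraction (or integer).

E[X | Envelope I] = (13 + 5 − 3 + 1 + 3 + 10)/6 = 29/6
E[X | Envelope II] = (13 + 12 + 18 + 14 + 9)/5 = 66/5
E[X] = (1/8)·29/6 + (7/8)·66/5 = 2917/240

2917/240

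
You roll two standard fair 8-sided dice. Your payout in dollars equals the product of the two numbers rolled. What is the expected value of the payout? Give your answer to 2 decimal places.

$20.25

Distribution of the product of the two numbers rolled: 1 w.p. 1/64, 2 w.p. 1/32, 3 w.p. 1/32, 4 w.p. 3/64, 5 w.p. 1/32, 6 w.p. 1/16, …
E[payout] = (1/64)·1 + (1/32)·2 + (1/32)·3 + (3/64)·4 + (1/32)·5 + (1/16)·6 + (1/32)·7 + (1/16)·8 + (1/64)·9 + (1/32)·10 + (1/16)·12 + (1/32)·14 + (1/32)·15 + (3/64)·16 + (1/32)·18 + (1/32)·20 + (1/32)·21 + (1/16)·24 + (1/64)·25 + (1/32)·28 + (1/32)·30 + (1/32)·32 + (1/32)·35 + (1/64)·36 + (1/32)·40 + (1/32)·42 + (1/32)·48 + (1/64)·49 + (1/32)·56 + (1/64)·64 = 81/4
≈ $20.25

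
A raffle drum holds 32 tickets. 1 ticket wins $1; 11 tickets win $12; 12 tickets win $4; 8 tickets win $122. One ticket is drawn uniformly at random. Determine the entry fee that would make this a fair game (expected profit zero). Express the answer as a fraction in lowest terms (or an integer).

E[payout] = (1/32)·1 + (11/32)·12 + (12/32)·4 + (8/32)·122 = 1157/32
Fair fee = E[payout] = 1157/32

1157/32 dollars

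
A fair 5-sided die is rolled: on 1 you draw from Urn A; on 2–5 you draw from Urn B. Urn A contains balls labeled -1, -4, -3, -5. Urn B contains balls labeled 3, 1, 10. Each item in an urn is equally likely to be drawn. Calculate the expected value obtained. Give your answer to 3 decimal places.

E[X | Urn A] = (-1 − 4 − 3 − 5)/4 = -13/4
E[X | Urn B] = (3 + 1 + 10)/3 = 14/3
E[X] = (1/5)·(-13/4) + (4/5)·14/3 = 37/12 ≈ 3.083

3.083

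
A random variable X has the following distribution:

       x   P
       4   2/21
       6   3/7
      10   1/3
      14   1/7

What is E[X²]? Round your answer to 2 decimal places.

78.29

E[X²] = (2/21)·16 + (3/7)·36 + (1/3)·100 + (1/7)·196
     = 548/7 ≈ 78.29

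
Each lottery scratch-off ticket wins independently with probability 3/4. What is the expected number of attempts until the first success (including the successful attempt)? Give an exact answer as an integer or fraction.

For a geometric distribution, E[trials] = 1/p = 1/(3/4) = 4/3.

4/3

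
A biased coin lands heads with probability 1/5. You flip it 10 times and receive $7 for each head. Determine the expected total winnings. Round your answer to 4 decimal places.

E[#heads] = 10·1/5 = 2 (linearity over flips).
E[winnings] = 7·2 = 14.
≈ 14.0000

$14.0000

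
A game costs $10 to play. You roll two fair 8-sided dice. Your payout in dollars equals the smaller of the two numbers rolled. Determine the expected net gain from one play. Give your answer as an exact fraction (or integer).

-109/16 dollars

Distribution of the smaller of the two numbers rolled: 1 w.p. 15/64, 2 w.p. 13/64, 3 w.p. 11/64, 4 w.p. 9/64, 5 w.p. 7/64, 6 w.p. 5/64, …
E[payout] = (15/64)·1 + (13/64)·2 + (11/64)·3 + (9/64)·4 + (7/64)·5 + (5/64)·6 + (3/64)·7 + (1/64)·8 = 51/16
Expected profit = 51/16 − 10 = -109/16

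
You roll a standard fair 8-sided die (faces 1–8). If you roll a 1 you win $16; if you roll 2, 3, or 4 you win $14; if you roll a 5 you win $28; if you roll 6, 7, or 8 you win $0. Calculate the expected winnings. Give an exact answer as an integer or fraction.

E[payout] = (3/8)·0 + (3/8)·14 + (1/8)·16 + (1/8)·28 = 43/4

43/4 dollars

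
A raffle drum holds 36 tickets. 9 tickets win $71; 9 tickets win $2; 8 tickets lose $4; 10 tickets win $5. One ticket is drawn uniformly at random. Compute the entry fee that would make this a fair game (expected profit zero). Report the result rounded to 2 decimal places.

$18.75

E[payout] = (9/36)·71 + (9/36)·2 + (8/36)·(-4) + (10/36)·5 = 75/4
Fair fee = E[payout] = 75/4 ≈ $18.75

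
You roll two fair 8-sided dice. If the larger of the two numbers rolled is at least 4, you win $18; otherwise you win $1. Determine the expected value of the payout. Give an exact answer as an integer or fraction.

E[payout] = (9/64)·1 + (55/64)·18 = 999/64

999/64 dollars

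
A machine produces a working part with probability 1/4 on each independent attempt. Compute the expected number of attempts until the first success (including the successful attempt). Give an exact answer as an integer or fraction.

For a geometric distribution, E[trials] = 1/p = 1/(1/4) = 4.

4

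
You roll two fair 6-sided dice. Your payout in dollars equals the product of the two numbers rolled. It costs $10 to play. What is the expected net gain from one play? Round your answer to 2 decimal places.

Distribution of the product of the two numbers rolled: 1 w.p. 1/36, 2 w.p. 1/18, 3 w.p. 1/18, 4 w.p. 1/12, 5 w.p. 1/18, 6 w.p. 1/9, …
E[payout] = (1/36)·1 + (1/18)·2 + (1/18)·3 + (1/12)·4 + (1/18)·5 + (1/9)·6 + (1/18)·8 + (1/36)·9 + (1/18)·10 + (1/9)·12 + (1/18)·15 + (1/36)·16 + (1/18)·18 + (1/18)·20 + (1/18)·24 + (1/36)·25 + (1/18)·30 + (1/36)·36 = 49/4
Expected profit = 49/4 − 10 = 9/4 ≈ $2.25

$2.25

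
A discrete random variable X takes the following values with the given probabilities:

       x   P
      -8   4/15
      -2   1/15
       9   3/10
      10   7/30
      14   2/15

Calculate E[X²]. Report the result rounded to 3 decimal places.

E[X²] = (4/15)·64 + (1/15)·4 + (3/10)·81 + (7/30)·100 + (2/15)·196
     = 911/10 ≈ 91.100

91.100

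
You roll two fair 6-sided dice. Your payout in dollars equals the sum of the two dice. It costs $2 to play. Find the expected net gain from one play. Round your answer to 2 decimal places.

$5.00

Distribution of the sum of the two dice: 2 w.p. 1/36, 3 w.p. 1/18, 4 w.p. 1/12, 5 w.p. 1/9, 6 w.p. 5/36, 7 w.p. 1/6, …
E[payout] = (1/36)·2 + (1/18)·3 + (1/12)·4 + (1/9)·5 + (5/36)·6 + (1/6)·7 + (5/36)·8 + (1/9)·9 + (1/12)·10 + (1/18)·11 + (1/36)·12 = 7
Expected profit = 7 − 2 = 5 ≈ $5.00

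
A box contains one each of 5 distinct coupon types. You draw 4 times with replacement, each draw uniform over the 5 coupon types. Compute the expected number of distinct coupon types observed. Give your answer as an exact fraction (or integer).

Let Xⱼ=1 if type j appears at least once. P(Xⱼ=1) = 1 − ((5−1)/5)^4 = 369/625.
E[#distinct] = 5·369/625 = 369/125.

369/125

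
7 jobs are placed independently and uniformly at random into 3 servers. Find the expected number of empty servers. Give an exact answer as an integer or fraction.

Let Xⱼ=1 if server j is empty. P(Xⱼ=1) = ((3-1)/3)^7 = 128/2187.
By linearity, E[#empty] = 3·128/2187 = 128/729.

128/729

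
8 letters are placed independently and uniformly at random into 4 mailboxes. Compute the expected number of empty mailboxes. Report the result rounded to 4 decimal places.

Let Xⱼ=1 if mailbox j is empty. P(Xⱼ=1) = ((4-1)/4)^8 = 6561/65536.
By linearity, E[#empty] = 4·6561/65536 = 6561/16384.
≈ 0.4005

0.4005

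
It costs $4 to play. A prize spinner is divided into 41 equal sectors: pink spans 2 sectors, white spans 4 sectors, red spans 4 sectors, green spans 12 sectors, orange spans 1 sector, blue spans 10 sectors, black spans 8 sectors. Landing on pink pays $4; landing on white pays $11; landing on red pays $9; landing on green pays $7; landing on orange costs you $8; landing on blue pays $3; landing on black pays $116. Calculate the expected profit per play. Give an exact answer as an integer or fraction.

E[payout] = (2/41)·4 + (4/41)·11 + (4/41)·9 + (12/41)·7 + (1/41)·(-8) + (10/41)·3 + (8/41)·116 = 1122/41
Expected profit = 1122/41 − 4 = 958/41

958/41 dollars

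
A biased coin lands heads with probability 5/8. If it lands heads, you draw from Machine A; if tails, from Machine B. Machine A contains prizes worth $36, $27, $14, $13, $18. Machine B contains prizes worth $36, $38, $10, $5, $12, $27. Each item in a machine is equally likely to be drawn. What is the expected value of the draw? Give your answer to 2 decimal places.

E[X | Machine A] = (36 + 27 + 14 + 13 + 18)/5 = 108/5
E[X | Machine B] = (36 + 38 + 10 + 5 + 12 + 27)/6 = 64/3
E[X] = (5/8)·108/5 + (3/8)·64/3 = 43/2 ≈ 21.50

$21.50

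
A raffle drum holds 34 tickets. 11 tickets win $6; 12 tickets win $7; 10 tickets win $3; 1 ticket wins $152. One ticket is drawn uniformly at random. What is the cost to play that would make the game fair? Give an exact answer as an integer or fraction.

E[payout] = (11/34)·6 + (12/34)·7 + (10/34)·3 + (1/34)·152 = 166/17
Fair fee = E[payout] = 166/17

166/17 dollars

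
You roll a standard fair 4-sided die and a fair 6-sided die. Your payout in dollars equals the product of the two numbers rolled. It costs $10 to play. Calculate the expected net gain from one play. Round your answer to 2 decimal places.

Distribution of the product of the two numbers rolled: 1 w.p. 1/24, 2 w.p. 1/12, 3 w.p. 1/12, 4 w.p. 1/8, 5 w.p. 1/24, 6 w.p. 1/8, …
E[payout] = (1/24)·1 + (1/12)·2 + (1/12)·3 + (1/8)·4 + (1/24)·5 + (1/8)·6 + (1/12)·8 + (1/24)·9 + (1/24)·10 + (1/8)·12 + (1/24)·15 + (1/24)·16 + (1/24)·18 + (1/24)·20 + (1/24)·24 = 35/4
Expected profit = 35/4 − 10 = -5/4 ≈ -$1.25

-$1.25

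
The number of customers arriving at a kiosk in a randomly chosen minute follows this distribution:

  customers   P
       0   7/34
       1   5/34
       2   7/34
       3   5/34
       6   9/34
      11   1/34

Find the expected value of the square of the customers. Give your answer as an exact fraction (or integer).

E[X²] = (7/34)·0 + (5/34)·1 + (7/34)·4 + (5/34)·9 + (9/34)·36 + (1/34)·121
     = 523/34

523/34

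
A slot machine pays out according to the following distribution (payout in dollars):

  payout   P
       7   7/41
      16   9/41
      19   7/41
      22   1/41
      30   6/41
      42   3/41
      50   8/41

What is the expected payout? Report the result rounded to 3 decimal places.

E[X] = (7/41)·7 + (9/41)·16 + (7/41)·19 + (1/41)·22 + (6/41)·30 + (3/41)·42 + (8/41)·50
     = 1054/41 ≈ 25.707

$25.707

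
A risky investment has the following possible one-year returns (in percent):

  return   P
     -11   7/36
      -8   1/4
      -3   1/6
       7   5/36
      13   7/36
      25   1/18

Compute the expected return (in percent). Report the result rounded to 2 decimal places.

E[X] = (7/36)·(-11) + (1/4)·(-8) + (1/6)·(-3) + (5/36)·7 + (7/36)·13 + (1/18)·25
     = 1/4 ≈ 0.25

0.25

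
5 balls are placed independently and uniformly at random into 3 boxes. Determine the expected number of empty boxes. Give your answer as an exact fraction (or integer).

32/81

Let Xⱼ=1 if box j is empty. P(Xⱼ=1) = ((3-1)/3)^5 = 32/243.
By linearity, E[#empty] = 3·32/243 = 32/81.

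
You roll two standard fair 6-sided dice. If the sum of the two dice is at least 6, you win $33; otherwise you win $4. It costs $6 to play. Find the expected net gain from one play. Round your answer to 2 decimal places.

$18.94

E[payout] = (5/18)·4 + (13/18)·33 = 449/18
Expected profit = 449/18 − 6 = 341/18 ≈ $18.94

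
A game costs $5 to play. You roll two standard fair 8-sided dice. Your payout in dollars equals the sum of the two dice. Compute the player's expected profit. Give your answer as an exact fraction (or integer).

$4

Distribution of the sum of the two dice: 2 w.p. 1/64, 3 w.p. 1/32, 4 w.p. 3/64, 5 w.p. 1/16, 6 w.p. 5/64, 7 w.p. 3/32, …
E[payout] = (1/64)·2 + (1/32)·3 + (3/64)·4 + (1/16)·5 + (5/64)·6 + (3/32)·7 + (7/64)·8 + (1/8)·9 + (7/64)·10 + (3/32)·11 + (5/64)·12 + (1/16)·13 + (3/64)·14 + (1/32)·15 + (1/64)·16 = 9
Expected profit = 9 − 5 = 4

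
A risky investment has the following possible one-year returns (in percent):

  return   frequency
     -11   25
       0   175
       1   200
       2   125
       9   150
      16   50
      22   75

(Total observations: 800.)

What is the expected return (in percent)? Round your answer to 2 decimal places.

Total = 800, so P(return=-11) = 25/800, etc.
E[X] = (1/32)·(-11) + (7/32)·0 + (1/4)·1 + (5/32)·2 + (3/16)·9 + (1/16)·16 + (3/32)·22
     = 159/32 ≈ 4.97

4.97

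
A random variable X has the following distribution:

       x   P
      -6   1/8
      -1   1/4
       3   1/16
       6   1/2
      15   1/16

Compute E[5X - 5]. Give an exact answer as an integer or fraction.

85/8

E[5x-5] = (1/8)·(-35) + (1/4)·(-10) + (1/16)·10 + (1/2)·25 + (1/16)·70
     = 85/8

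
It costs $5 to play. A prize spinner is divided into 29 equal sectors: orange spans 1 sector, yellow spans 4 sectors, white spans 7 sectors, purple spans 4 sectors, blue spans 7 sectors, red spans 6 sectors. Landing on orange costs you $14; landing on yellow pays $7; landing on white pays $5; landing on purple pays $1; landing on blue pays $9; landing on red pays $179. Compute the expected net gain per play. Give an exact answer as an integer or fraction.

E[payout] = (1/29)·(-14) + (4/29)·7 + (7/29)·5 + (4/29)·1 + (7/29)·9 + (6/29)·179 = 1190/29
Expected profit = 1190/29 − 5 = 1045/29

1045/29 dollars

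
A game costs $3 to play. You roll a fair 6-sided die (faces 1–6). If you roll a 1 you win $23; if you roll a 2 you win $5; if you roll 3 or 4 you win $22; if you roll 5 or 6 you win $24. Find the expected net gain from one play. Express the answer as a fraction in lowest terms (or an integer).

$17

E[payout] = (1/6)·5 + (1/3)·22 + (1/6)·23 + (1/3)·24 = 20
Expected profit = 20 − 3 = 17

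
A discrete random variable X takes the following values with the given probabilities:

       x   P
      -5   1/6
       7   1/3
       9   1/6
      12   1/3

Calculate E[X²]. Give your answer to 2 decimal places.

82.00

E[X²] = (1/6)·25 + (1/3)·49 + (1/6)·81 + (1/3)·144
     = 82 ≈ 82.00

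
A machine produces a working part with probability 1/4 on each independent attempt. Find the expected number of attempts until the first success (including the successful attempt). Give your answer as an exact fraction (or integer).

For a geometric distribution, E[trials] = 1/p = 1/(1/4) = 4.

4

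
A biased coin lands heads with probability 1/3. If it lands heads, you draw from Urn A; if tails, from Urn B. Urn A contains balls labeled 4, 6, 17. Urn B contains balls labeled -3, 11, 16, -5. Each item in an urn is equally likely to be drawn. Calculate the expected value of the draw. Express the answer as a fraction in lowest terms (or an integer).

37/6

E[X | Urn A] = (4 + 6 + 17)/3 = 9
E[X | Urn B] = (-3 + 11 + 16 − 5)/4 = 19/4
E[X] = (1/3)·9 + (2/3)·19/4 = 37/6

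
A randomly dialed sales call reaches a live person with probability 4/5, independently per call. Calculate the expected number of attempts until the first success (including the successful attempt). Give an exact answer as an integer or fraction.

5/4

For a geometric distribution, E[trials] = 1/p = 1/(4/5) = 5/4.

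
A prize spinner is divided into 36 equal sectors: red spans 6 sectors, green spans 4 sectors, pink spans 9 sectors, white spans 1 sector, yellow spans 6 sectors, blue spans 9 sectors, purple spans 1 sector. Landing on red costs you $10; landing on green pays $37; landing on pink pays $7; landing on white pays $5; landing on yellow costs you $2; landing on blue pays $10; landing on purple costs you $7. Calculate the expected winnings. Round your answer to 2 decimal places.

$6.31

E[payout] = (6/36)·(-10) + (4/36)·37 + (9/36)·7 + (1/36)·5 + (6/36)·(-2) + (9/36)·10 + (1/36)·(-7) = 227/36
≈ $6.31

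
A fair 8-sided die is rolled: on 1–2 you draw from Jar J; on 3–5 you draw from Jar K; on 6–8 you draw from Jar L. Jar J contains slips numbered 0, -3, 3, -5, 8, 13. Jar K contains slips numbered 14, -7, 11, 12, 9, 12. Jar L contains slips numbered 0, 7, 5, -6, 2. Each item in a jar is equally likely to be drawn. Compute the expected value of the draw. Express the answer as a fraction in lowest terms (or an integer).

1069/240

E[X | Jar J] = (0 − 3 + 3 − 5 + 8 + 13)/6 = 8/3
E[X | Jar K] = (14 − 7 + 11 + 12 + 9 + 12)/6 = 17/2
E[X | Jar L] = (0 + 7 + 5 − 6 + 2)/5 = 8/5
E[X] = (1/4)·8/3 + (3/8)·17/2 + (3/8)·8/5 = 1069/240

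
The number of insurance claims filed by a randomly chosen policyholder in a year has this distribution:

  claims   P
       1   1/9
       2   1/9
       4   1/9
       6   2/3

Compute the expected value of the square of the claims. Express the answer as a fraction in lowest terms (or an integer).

79/3

E[X²] = (1/9)·1 + (1/9)·4 + (1/9)·16 + (2/3)·36
     = 79/3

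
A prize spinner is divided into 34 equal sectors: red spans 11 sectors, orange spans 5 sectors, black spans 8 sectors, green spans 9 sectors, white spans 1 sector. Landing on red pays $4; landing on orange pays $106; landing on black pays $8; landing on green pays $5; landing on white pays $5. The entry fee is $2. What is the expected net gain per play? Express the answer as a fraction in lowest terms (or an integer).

E[payout] = (11/34)·4 + (5/34)·106 + (8/34)·8 + (9/34)·5 + (1/34)·5 = 344/17
Expected profit = 344/17 − 2 = 310/17

310/17 dollars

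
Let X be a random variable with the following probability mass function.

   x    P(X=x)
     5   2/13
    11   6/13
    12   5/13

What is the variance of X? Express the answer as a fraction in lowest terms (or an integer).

E[X] = (2/13)·5 + (6/13)·11 + (5/13)·12 = 136/13
E[X²] = (2/13)·25 + (6/13)·121 + (5/13)·144 = 1496/13
Var(X) = 1496/13 − (136/13)² = 952/169

952/169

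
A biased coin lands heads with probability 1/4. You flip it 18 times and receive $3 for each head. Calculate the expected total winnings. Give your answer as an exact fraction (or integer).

E[#heads] = 18·1/4 = 9/2 (linearity over flips).
E[winnings] = 3·9/2 = 27/2.

27/2 dollars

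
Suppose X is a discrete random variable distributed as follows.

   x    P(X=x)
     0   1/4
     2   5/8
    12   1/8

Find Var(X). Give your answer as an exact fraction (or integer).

207/16

E[X] = (1/4)·0 + (5/8)·2 + (1/8)·12 = 11/4
E[X²] = (1/4)·0 + (5/8)·4 + (1/8)·144 = 41/2
Var(X) = 41/2 − (11/4)² = 207/16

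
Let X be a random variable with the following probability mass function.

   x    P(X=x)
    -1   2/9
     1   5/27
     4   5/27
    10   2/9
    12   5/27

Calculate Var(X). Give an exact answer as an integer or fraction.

E[X] = (2/9)·(-1) + (5/27)·1 + (5/27)·4 + (2/9)·10 + (5/27)·12 = 139/27
E[X²] = (2/9)·1 + (5/27)·1 + (5/27)·16 + (2/9)·100 + (5/27)·144 = 1411/27
Var(X) = 1411/27 − (139/27)² = 18776/729

18776/729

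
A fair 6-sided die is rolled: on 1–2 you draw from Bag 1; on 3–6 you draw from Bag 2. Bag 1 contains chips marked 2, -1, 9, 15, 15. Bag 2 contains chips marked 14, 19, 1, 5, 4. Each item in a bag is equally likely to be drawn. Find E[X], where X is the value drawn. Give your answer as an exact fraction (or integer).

42/5

E[X | Bag 1] = (2 − 1 + 9 + 15 + 15)/5 = 8
E[X | Bag 2] = (14 + 19 + 1 + 5 + 4)/5 = 43/5
E[X] = (1/3)·8 + (2/3)·43/5 = 42/5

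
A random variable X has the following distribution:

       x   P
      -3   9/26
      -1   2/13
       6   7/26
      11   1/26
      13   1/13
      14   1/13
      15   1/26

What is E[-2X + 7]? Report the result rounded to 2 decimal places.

E[-2x+7] = (9/26)·13 + (2/13)·9 + (7/26)·(-5) + (1/26)·(-15) + (1/13)·(-19) + (1/13)·(-21) + (1/26)·(-23)
     = 0 ≈ 0.00

0.00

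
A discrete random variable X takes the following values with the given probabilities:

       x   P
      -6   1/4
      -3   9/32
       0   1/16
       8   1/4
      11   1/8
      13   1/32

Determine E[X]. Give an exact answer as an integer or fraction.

E[X] = (1/4)·(-6) + (9/32)·(-3) + (1/16)·0 + (1/4)·8 + (1/8)·11 + (1/32)·13
     = 23/16

23/16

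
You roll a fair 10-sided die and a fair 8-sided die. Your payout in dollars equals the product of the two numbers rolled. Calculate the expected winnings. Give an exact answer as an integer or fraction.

99/4 dollars

Distribution of the product of the two numbers rolled: 1 w.p. 1/80, 2 w.p. 1/40, 3 w.p. 1/40, 4 w.p. 3/80, 5 w.p. 1/40, 6 w.p. 1/20, …
E[payout] = (1/80)·1 + (1/40)·2 + (1/40)·3 + (3/80)·4 + (1/40)·5 + (1/20)·6 + (1/40)·7 + (1/20)·8 + (1/40)·9 + (3/80)·10 + (1/20)·12 + (1/40)·14 + (1/40)·15 + (3/80)·16 + (3/80)·18 + (3/80)·20 + (1/40)·21 + (1/20)·24 + (1/80)·25 + (1/80)·27 + (1/40)·28 + (3/80)·30 + (1/40)·32 + (1/40)·35 + (1/40)·36 + (3/80)·40 + (1/40)·42 + (1/80)·45 + (1/40)·48 + (1/80)·49 + (1/80)·50 + (1/80)·54 + (1/40)·56 + (1/80)·60 + (1/80)·63 + (1/80)·64 + (1/80)·70 + (1/80)·72 + (1/80)·80 = 99/4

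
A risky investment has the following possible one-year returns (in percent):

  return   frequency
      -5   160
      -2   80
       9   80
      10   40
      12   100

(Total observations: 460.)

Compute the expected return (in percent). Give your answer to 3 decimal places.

2.957

Total = 460, so P(return=-5) = 160/460, etc.
E[X] = (8/23)·(-5) + (4/23)·(-2) + (4/23)·9 + (2/23)·10 + (5/23)·12
     = 68/23 ≈ 2.957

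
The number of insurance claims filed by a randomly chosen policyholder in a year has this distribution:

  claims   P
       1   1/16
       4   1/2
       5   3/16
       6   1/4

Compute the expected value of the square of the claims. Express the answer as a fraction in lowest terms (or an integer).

E[X²] = (1/16)·1 + (1/2)·16 + (3/16)·25 + (1/4)·36
     = 87/4

87/4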